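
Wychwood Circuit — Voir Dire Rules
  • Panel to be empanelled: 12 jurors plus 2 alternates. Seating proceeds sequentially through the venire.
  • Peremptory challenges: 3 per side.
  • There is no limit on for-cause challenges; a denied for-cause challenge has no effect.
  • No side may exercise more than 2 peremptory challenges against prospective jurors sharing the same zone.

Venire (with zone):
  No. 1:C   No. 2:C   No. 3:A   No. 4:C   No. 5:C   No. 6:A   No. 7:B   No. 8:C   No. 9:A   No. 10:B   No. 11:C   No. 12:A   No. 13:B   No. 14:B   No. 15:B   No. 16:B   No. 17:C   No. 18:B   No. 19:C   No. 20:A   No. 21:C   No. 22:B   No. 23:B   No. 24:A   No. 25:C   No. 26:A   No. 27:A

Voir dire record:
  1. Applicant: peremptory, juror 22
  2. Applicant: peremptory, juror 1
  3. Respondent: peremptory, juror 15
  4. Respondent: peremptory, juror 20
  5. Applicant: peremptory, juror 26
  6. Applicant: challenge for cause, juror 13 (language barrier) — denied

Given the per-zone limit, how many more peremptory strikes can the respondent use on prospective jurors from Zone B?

1

Respondent peremptories so far: #15, #20 — 2 of 3 used, 1 left overall.
Against Zone B: #15 — 1 used; per-zone cap 2 leaves 1.
Binding limit: min(1, 1) = 1.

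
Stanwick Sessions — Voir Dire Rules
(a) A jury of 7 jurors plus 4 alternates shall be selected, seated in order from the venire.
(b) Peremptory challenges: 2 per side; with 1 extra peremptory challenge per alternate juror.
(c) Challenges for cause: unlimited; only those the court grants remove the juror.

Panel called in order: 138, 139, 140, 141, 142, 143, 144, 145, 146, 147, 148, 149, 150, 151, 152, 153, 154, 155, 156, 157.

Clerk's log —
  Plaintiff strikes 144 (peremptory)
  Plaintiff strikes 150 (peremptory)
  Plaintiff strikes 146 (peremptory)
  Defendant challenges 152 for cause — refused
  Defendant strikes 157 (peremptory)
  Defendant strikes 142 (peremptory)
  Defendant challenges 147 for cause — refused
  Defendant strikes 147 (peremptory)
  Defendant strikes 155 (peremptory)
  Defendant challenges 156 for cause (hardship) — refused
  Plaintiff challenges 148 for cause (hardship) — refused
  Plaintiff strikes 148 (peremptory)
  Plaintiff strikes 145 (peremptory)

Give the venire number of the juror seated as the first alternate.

Removed: #142, #144, #145, #146, #147, #148, #150, #155, #157. (#152, #156 stay — for-cause denied.)
Filling seats in venire order through position 8: #138, #139, #140, #141, #143, #149, #151, #152.
So alternate 1 is #152.

152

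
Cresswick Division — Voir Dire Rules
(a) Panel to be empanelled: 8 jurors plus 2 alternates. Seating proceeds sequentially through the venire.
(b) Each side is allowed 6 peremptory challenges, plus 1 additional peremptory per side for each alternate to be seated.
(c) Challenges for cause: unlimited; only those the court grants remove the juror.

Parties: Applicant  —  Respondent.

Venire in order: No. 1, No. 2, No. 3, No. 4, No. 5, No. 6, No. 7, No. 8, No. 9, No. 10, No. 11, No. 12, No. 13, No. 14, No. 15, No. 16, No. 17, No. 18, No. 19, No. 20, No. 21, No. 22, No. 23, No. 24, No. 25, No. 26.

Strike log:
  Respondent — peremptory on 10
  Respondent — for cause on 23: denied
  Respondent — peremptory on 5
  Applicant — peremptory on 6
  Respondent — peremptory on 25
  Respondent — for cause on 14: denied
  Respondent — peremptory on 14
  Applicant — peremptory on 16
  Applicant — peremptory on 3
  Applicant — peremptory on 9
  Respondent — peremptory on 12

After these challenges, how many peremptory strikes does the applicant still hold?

4

Applicant allotment: 6 base + 1 × 2 alternates = 8.
Applicant peremptories used: #6, #16, #3, #9 — 4.
Remaining: 8 − 4 = 4.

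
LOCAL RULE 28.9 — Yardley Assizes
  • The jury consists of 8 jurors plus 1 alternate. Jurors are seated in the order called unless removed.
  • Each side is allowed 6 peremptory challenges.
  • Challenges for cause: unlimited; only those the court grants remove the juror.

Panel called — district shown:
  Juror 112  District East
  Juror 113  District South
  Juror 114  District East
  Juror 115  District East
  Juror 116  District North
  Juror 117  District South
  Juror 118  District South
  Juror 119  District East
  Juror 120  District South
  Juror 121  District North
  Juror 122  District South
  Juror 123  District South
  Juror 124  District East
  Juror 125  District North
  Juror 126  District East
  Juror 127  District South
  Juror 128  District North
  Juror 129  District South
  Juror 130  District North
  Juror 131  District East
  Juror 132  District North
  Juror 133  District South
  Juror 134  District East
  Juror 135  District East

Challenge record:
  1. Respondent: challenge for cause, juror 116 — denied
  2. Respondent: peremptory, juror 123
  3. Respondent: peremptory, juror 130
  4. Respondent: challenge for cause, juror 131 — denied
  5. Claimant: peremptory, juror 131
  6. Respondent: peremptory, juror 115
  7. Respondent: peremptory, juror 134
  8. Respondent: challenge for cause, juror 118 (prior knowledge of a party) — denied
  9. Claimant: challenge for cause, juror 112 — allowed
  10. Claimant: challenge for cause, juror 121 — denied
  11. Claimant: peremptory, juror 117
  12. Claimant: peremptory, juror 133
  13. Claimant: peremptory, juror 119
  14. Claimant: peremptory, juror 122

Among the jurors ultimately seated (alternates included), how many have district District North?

3

Removed: #112, #115, #117, #119, #122, #123, #130, #131, #133, #134.
Seated (9 incl. alternates): #113, #114, #116, #118, #120, #121, #124, #125, #126.
Of those, in District North: #116, #121, #125 → 3.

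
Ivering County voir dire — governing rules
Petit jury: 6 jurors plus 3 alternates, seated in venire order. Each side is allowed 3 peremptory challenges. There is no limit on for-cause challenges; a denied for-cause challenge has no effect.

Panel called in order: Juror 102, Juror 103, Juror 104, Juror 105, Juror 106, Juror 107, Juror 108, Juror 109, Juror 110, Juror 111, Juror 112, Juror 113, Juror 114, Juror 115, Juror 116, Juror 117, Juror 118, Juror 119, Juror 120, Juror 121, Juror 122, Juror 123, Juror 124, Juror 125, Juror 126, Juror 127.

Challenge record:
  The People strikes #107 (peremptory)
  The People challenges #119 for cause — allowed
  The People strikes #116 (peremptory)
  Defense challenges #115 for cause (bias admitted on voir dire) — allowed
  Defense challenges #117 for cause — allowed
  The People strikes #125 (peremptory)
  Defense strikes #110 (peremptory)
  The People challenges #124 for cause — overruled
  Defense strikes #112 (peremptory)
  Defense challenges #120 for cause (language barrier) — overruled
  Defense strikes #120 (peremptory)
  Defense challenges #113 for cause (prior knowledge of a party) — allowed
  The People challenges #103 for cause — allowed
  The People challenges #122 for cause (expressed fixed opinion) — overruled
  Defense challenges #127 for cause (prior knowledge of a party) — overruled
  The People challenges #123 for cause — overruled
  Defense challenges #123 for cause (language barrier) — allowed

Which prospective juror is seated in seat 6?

Removed: #103, #107, #110, #112, #113, #115, #116, #117, #119, #120, #123, #125. (#122, #124, #127 stay — for-cause denied.)
Seating in order: seats 1–6 → #102, #104, #105, #106, #108, #109; alternates → #111, #114, #118.
So seat 6 is #109.

109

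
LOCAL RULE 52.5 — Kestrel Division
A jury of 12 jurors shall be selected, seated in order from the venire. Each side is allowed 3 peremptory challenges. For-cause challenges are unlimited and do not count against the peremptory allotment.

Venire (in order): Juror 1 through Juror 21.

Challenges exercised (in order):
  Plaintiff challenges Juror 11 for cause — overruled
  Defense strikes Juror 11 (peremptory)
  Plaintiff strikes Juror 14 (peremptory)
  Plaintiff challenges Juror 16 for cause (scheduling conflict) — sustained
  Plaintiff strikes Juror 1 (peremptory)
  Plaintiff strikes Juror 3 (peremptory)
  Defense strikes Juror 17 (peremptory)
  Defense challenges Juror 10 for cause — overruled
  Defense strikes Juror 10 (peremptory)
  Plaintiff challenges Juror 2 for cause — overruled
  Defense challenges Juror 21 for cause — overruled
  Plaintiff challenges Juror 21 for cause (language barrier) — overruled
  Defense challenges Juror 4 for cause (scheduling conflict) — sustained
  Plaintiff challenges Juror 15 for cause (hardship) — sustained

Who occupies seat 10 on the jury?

19

Removed: #1, #3, #4, #10, #11, #14, #15, #16, #17. (#2, #21 stay — for-cause denied.)
Seating in order: seats 1–12 → #2, #5, #6, #7, #8, #9, #12, #13, #18, #19, #20, #21.
So seat 10 is #19.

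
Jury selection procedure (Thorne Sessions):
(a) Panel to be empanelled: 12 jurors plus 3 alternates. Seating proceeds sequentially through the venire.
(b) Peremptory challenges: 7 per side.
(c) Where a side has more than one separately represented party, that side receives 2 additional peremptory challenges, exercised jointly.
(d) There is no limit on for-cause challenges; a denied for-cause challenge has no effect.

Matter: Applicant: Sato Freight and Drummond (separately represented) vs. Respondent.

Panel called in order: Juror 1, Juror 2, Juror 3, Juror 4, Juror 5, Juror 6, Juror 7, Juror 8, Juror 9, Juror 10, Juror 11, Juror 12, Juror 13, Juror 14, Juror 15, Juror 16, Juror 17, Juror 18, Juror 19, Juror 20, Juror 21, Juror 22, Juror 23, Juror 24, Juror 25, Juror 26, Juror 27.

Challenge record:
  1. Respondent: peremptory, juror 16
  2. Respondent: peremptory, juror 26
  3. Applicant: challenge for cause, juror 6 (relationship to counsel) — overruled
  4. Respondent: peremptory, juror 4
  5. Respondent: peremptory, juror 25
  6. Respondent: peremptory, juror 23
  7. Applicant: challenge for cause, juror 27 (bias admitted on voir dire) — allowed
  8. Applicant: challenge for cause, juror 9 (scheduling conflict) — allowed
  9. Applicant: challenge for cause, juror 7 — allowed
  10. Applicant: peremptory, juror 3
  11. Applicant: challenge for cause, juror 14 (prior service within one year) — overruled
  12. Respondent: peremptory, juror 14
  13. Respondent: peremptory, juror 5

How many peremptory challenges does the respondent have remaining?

0

Respondent allotment: 7.
Respondent peremptories used: #16, #26, #4, #25, #23, #14, #5 — 7.
Remaining: 7 − 7 = 0.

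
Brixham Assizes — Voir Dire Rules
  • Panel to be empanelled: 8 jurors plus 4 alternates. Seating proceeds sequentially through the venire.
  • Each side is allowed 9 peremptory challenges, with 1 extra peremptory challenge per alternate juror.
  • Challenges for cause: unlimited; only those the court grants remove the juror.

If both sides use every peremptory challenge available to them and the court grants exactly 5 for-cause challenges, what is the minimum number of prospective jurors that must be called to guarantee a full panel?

43

Seats to fill: 8 + 4 alternates = 12.
Peremptories: 9 + 1×4 = 13 per side × 2 sides = 26.
For-cause removals: 5.
Minimum venire: 12 + 26 + 5 = 43.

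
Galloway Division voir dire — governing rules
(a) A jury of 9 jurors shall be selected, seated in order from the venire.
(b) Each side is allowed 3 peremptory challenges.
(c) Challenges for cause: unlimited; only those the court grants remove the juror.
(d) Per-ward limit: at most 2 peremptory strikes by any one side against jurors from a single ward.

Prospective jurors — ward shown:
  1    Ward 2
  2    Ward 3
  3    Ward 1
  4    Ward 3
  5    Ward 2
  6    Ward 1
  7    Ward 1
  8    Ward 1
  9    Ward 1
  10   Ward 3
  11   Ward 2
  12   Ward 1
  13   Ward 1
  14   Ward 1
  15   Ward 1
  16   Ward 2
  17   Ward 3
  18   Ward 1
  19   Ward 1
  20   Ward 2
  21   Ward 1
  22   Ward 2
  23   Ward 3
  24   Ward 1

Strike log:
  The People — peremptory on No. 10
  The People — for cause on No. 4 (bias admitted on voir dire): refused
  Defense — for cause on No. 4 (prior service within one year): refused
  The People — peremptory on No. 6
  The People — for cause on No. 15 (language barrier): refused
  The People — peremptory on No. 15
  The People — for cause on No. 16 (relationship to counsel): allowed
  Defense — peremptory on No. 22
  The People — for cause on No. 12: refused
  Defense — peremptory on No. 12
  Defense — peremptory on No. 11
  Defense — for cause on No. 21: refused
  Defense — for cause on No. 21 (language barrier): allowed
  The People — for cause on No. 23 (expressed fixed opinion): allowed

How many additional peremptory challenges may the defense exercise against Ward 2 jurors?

0

Defense peremptories so far: #22, #12, #11 — 3 of 3 used, 0 left overall.
Against Ward 2: #22, #11 — 2 used; per-ward cap 2 leaves 0.
Binding limit: min(0, 0) = 0.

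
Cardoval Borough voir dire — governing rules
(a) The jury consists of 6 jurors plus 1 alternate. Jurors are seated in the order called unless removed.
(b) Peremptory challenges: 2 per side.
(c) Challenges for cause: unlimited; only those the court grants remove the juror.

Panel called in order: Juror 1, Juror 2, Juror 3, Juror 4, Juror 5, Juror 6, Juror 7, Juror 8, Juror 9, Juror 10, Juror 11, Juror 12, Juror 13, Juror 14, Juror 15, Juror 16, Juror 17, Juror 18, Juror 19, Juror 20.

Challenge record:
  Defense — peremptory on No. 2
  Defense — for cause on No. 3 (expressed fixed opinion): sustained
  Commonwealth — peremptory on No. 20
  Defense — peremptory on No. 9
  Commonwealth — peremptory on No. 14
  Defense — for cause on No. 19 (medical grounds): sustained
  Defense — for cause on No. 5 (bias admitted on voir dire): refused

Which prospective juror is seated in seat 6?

Removed: #2, #3, #9, #14, #19, #20. (#5 stays — for-cause denied.)
Filling seats in venire order through position 6: #1, #4, #5, #6, #7, #8.
So seat 6 is #8.

8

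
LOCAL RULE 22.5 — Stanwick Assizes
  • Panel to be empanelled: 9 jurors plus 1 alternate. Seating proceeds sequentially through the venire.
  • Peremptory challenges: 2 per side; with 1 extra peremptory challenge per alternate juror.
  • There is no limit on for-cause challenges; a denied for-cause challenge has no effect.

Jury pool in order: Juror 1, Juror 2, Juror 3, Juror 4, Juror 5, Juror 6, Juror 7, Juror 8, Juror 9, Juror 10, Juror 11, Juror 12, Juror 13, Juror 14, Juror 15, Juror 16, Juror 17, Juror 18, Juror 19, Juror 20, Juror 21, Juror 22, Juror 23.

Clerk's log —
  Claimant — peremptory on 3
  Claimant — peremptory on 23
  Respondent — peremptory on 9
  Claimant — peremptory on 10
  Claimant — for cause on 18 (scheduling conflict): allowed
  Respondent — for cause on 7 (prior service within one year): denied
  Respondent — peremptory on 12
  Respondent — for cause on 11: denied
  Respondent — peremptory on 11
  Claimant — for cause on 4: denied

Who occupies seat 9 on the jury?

14

Removed: #3, #9, #10, #11, #12, #18, #23. (#4, #7 stay — for-cause denied.)
Seating in order: seats 1–9 → #1, #2, #4, #5, #6, #7, #8, #13, #14; alternates → #15.
So seat 9 is #14.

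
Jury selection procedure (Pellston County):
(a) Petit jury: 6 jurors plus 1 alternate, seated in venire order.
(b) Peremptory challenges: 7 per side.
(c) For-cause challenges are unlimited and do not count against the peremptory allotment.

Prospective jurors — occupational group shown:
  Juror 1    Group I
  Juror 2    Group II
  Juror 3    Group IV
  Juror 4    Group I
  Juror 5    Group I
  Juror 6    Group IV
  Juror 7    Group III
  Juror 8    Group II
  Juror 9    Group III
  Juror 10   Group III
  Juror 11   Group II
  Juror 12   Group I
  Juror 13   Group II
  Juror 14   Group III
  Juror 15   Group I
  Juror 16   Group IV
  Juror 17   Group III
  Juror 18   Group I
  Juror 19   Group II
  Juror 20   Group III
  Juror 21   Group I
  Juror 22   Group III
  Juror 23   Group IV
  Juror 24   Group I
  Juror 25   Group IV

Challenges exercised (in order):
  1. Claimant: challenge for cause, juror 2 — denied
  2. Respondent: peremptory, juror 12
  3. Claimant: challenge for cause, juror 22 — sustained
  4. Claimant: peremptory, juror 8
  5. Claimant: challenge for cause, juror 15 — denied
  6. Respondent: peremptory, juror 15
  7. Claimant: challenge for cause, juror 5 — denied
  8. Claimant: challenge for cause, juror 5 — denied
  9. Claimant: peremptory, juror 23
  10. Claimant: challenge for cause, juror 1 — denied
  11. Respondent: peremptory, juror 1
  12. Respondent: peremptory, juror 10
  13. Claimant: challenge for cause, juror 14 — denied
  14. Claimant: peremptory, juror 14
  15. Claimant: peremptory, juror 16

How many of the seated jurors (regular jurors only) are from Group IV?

Removed: #1, #8, #10, #12, #14, #15, #16, #22, #23.
Seated jurors 1–6: #2, #3, #4, #5, #6, #7 (alternates #9 not counted).
Of those, in Group IV: #3, #6 → 2.

2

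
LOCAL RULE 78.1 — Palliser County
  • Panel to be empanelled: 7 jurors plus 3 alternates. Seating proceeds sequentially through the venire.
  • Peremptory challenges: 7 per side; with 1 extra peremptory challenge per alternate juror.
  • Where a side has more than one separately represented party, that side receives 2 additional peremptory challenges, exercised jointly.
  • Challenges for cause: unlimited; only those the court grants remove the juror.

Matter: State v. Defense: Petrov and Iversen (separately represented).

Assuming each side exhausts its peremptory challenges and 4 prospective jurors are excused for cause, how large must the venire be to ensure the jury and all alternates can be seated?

Seats to fill: 7 + 3 alternates = 10.
Peremptories — State: 7 + 1×3 = 10; Defense: 7 + 1×3 + 2 = 12; total 22.
For-cause removals: 4.
Minimum venire: 10 + 22 + 4 = 36.

36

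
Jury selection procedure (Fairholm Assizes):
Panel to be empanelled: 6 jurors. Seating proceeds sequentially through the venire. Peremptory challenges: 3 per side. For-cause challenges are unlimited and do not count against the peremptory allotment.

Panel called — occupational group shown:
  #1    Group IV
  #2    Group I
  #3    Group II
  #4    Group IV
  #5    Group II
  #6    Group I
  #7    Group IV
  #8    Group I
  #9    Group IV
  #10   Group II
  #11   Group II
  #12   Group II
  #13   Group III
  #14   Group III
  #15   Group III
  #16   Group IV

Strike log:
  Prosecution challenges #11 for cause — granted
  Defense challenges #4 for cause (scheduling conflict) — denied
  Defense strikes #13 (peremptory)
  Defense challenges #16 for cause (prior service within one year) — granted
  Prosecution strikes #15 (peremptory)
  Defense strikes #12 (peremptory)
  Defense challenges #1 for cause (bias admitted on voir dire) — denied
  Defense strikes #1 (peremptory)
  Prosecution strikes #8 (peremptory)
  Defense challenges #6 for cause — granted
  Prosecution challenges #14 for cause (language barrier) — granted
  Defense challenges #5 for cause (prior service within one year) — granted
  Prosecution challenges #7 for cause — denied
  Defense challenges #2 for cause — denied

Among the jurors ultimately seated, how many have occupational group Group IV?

3

Removed: #1, #5, #6, #8, #11, #12, #13, #14, #15, #16.
Seated jurors 1–6: #2, #3, #4, #7, #9, #10.
Of those, in Group IV: #4, #7, #9 → 3.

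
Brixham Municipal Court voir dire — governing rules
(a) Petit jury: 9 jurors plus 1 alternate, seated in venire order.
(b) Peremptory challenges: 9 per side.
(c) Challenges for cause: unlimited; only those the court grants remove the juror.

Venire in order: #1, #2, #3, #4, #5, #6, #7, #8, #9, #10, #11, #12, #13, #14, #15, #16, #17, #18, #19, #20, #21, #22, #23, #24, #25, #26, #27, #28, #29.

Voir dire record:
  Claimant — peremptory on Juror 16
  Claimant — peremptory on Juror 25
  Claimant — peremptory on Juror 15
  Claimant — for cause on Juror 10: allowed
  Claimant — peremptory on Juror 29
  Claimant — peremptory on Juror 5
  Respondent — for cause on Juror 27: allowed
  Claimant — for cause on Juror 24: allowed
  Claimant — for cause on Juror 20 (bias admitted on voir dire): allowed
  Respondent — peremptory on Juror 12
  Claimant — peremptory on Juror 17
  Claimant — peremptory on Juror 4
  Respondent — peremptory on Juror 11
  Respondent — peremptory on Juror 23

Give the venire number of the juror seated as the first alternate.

18

Removed: #4, #5, #10, #11, #12, #15, #16, #17, #20, #23, #24, #25, #27, #29.
Seating in order: seats 1–9 → #1, #2, #3, #6, #7, #8, #9, #13, #14; alternates → #18.
So alternate 1 is #18.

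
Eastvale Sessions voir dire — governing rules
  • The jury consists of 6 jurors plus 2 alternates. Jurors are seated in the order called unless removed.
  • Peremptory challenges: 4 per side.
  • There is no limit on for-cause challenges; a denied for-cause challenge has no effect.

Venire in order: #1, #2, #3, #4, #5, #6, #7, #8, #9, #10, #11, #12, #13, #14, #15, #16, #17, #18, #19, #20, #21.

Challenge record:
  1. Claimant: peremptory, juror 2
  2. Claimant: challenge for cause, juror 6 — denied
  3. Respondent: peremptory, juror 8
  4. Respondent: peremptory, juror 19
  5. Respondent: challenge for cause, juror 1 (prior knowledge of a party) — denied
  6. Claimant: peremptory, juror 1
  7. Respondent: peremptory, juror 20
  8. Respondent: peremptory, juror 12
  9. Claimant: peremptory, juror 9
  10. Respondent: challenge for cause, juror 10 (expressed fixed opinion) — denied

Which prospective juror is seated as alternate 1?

11

Removed: #1, #2, #8, #9, #12, #19, #20. (#6, #10 stay — for-cause denied.)
Seating in order: seats 1–6 → #3, #4, #5, #6, #7, #10; alternates → #11, #13.
So alternate 1 is #11.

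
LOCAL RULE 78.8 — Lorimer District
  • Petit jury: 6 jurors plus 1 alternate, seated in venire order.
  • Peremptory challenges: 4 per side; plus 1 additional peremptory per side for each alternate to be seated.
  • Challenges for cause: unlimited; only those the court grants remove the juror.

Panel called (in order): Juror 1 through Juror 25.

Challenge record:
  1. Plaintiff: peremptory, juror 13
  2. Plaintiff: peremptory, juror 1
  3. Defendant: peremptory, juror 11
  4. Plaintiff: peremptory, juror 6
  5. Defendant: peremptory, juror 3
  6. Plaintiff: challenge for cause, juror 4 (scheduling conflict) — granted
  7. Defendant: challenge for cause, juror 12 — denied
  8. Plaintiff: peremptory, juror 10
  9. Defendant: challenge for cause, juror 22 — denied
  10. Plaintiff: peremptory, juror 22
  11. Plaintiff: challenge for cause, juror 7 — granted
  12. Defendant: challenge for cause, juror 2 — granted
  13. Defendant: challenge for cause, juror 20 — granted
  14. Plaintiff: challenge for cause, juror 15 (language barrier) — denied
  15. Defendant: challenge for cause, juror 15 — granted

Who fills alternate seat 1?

Removed: #1, #2, #3, #4, #6, #7, #10, #11, #13, #15, #20, #22. (#12 stays — for-cause denied.)
Seating in order: seats 1–6 → #5, #8, #9, #12, #14, #16; alternates → #17.
So alternate 1 is #17.

17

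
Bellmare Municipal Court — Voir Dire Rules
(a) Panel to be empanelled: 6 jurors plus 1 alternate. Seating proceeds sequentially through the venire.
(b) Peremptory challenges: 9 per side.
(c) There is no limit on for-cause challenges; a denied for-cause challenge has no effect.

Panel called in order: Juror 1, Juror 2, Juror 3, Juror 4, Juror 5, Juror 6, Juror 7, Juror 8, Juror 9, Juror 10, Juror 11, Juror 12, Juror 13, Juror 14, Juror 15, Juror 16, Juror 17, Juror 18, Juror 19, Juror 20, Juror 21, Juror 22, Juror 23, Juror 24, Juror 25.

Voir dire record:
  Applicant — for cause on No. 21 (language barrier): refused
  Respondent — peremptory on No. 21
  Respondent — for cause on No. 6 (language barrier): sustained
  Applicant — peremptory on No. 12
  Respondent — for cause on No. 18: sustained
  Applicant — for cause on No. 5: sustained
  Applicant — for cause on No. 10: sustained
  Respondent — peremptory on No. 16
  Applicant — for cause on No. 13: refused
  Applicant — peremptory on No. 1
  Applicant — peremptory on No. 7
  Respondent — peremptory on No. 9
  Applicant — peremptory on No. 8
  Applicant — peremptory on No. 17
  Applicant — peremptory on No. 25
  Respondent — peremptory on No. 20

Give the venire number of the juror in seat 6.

Removed: #1, #5, #6, #7, #8, #9, #10, #12, #16, #17, #18, #20, #21, #25. (#13 stays — for-cause denied.)
Seating in order: seats 1–6 → #2, #3, #4, #11, #13, #14; alternates → #15.
So seat 6 is #14.

14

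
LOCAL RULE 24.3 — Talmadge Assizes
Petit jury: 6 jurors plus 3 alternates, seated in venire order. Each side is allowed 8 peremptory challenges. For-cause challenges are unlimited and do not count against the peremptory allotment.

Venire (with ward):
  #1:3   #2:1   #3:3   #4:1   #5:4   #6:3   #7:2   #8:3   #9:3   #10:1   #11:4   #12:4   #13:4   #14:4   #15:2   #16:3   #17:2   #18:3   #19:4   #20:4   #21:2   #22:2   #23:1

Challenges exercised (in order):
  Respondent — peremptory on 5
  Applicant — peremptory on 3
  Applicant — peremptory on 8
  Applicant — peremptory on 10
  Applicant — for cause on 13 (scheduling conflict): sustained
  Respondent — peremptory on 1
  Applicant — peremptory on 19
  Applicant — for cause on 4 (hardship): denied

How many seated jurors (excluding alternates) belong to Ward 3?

Removed: #1, #3, #5, #8, #10, #13, #19.
Seated jurors 1–6: #2, #4, #6, #7, #9, #11 (alternates #12, #14, #15 not counted).
Of those, in Ward 3: #6, #9 → 2.

2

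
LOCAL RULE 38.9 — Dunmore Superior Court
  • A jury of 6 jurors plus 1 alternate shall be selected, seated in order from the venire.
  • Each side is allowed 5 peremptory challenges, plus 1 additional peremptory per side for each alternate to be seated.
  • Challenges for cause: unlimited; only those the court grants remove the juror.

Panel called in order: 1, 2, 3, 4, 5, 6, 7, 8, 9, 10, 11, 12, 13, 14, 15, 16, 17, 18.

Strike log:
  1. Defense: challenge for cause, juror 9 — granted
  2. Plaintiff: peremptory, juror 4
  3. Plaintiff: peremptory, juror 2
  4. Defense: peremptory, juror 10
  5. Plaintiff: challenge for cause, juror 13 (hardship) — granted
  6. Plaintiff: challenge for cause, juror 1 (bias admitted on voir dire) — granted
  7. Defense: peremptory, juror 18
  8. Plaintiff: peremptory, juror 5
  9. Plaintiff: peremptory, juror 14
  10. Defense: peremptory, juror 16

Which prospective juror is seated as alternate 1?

Removed: #1, #2, #4, #5, #9, #10, #13, #14, #16, #18.
Seating in order: seats 1–6 → #3, #6, #7, #8, #11, #12; alternates → #15.
So alternate 1 is #15.

15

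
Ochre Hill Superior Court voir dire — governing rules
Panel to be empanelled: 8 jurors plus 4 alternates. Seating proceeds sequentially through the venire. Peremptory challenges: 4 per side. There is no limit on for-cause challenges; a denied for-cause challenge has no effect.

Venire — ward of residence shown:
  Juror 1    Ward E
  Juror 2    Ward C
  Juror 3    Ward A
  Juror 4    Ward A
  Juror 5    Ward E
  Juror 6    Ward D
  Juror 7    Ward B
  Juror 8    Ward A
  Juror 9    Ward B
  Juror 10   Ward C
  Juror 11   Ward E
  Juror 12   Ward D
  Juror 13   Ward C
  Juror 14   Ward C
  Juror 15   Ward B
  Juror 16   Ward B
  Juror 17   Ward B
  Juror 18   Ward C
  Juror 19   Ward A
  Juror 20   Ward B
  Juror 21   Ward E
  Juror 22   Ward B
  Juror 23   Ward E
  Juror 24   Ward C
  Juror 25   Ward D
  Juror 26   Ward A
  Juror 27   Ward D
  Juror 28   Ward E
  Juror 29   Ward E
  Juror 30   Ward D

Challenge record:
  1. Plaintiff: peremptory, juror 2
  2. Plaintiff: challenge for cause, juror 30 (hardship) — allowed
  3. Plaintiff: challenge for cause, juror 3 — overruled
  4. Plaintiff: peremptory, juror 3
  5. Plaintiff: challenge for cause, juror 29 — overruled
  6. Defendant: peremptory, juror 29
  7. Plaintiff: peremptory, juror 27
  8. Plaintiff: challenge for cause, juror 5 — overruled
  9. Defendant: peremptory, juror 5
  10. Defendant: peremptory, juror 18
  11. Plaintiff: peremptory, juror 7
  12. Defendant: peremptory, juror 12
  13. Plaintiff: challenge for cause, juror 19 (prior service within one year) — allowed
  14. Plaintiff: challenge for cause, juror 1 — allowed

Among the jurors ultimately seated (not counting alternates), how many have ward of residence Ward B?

1

Removed: #1, #2, #3, #5, #7, #12, #18, #19, #27, #29, #30.
Seated jurors 1–8: #4, #6, #8, #9, #10, #11, #13, #14 (alternates #15, #16, #17, #20 not counted).
Of those, in Ward B: #9 → 1.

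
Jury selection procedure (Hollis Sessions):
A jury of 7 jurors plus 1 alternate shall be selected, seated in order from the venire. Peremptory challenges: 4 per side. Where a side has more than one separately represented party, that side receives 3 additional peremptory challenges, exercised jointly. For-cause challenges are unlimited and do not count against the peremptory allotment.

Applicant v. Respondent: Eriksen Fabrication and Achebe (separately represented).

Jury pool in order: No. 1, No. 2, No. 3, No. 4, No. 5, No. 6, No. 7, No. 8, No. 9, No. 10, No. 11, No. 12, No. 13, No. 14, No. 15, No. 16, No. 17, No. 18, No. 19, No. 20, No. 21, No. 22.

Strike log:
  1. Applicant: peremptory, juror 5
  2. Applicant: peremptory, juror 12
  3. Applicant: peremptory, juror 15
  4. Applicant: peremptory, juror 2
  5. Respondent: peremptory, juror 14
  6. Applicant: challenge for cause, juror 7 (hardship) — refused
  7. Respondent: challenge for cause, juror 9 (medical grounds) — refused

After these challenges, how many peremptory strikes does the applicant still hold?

Applicant allotment: 4.
Applicant peremptories used: #5, #12, #15, #2 — 4 (the for-cause on #7 doesn't count).
Remaining: 4 − 4 = 0.

0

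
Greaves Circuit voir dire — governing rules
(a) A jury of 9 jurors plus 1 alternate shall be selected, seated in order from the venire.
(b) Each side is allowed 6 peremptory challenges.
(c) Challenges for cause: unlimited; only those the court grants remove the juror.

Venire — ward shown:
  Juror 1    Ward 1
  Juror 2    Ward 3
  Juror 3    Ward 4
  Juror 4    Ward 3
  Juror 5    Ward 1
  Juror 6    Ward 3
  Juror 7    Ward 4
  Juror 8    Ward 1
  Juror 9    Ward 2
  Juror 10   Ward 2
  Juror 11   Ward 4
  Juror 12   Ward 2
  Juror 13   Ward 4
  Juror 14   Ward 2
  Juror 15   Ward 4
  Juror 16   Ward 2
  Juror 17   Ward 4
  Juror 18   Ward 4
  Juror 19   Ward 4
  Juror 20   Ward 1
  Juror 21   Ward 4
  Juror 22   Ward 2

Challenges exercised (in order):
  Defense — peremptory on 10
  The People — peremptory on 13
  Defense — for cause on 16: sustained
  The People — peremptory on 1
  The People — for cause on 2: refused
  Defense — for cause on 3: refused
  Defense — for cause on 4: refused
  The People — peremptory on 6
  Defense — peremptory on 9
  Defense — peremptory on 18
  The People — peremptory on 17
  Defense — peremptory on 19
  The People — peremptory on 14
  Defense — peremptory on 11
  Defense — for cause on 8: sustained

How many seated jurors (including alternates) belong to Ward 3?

2

Removed: #1, #6, #8, #9, #10, #11, #13, #14, #16, #17, #18, #19.
Seated (10 incl. alternates): #2, #3, #4, #5, #7, #12, #15, #20, #21, #22.
Of those, in Ward 3: #2, #4 → 2.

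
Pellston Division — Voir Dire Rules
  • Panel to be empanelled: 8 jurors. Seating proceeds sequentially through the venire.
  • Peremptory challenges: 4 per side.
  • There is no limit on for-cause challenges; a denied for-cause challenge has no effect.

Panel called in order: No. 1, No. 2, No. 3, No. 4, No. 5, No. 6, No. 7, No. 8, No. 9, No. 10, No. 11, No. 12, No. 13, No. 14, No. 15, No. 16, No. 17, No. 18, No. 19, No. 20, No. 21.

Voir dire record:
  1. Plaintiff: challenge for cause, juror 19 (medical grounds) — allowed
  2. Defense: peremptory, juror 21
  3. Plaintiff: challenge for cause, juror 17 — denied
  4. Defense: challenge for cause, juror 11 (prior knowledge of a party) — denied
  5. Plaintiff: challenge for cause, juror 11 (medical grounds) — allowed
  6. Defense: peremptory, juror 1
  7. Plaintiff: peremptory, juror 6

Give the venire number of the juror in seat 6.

Removed: #1, #6, #11, #19, #21. (#17 stays — for-cause denied.)
Seating in order: seats 1–8 → #2, #3, #4, #5, #7, #8, #9, #10.
So seat 6 is #8.

8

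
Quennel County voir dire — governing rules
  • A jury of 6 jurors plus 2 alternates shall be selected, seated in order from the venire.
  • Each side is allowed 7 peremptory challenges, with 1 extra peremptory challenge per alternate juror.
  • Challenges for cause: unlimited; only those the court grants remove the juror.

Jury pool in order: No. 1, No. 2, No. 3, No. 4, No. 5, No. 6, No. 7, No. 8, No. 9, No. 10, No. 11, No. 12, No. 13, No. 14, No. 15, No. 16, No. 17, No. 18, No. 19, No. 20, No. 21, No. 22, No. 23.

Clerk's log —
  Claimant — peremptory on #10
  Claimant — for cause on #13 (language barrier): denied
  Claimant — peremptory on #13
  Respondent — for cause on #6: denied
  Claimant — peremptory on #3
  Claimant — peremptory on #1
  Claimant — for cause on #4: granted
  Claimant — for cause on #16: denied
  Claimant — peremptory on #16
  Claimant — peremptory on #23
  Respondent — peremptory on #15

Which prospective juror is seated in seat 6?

9

Removed: #1, #3, #4, #10, #13, #15, #16, #23. (#6 stays — for-cause denied.)
Seating in order: seats 1–6 → #2, #5, #6, #7, #8, #9; alternates → #11, #12.
So seat 6 is #9.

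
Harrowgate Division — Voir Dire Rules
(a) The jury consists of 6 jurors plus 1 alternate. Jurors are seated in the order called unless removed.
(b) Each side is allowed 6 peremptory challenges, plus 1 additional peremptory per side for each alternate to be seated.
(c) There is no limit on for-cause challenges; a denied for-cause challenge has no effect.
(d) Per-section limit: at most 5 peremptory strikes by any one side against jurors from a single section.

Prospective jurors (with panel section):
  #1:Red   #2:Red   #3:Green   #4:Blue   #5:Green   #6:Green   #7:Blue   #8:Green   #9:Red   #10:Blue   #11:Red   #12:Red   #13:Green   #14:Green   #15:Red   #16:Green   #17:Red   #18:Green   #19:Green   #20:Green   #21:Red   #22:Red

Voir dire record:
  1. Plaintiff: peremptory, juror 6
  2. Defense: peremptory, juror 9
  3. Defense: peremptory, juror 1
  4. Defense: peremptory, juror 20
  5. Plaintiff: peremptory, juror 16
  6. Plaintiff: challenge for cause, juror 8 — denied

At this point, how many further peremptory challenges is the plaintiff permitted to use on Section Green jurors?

Plaintiff peremptories so far: #6, #16 — 2 of 7 used, 5 left overall.
Against Section Green: #6, #16 — 2 used; per-section cap 5 leaves 3.
Binding limit: min(5, 3) = 3.

3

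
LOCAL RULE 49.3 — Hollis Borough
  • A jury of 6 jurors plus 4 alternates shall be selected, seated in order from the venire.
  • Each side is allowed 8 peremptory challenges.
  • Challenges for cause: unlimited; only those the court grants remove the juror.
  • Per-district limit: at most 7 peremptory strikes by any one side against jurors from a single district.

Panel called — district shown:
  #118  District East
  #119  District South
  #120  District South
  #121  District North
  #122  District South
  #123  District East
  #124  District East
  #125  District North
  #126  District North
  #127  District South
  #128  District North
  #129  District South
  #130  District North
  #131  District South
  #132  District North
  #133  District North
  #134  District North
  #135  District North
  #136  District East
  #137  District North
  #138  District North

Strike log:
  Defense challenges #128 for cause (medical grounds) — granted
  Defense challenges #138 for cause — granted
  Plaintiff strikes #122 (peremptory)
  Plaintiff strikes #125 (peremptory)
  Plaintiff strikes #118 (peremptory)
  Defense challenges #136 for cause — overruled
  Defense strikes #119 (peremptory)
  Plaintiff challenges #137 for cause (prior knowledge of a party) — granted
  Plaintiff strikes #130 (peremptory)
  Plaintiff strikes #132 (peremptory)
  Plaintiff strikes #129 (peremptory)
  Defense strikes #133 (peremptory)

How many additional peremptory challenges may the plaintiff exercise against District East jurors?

2

Plaintiff peremptories so far: #122, #125, #118, #130, #132, #129 — 6 of 8 used, 2 left overall.
Against District East: #118 — 1 used; per-district cap 7 leaves 6.
Binding limit: min(2, 6) = 2.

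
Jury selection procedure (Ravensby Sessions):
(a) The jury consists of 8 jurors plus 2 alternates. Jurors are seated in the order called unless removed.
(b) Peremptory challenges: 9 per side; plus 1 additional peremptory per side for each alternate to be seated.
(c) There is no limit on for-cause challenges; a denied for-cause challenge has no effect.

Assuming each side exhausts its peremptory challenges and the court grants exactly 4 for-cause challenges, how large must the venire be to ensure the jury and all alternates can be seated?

Seats to fill: 8 + 2 alternates = 10.
Peremptories: 9 + 1×2 = 11 per side × 2 sides = 22.
For-cause removals: 4.
Minimum venire: 10 + 22 + 4 = 36.

36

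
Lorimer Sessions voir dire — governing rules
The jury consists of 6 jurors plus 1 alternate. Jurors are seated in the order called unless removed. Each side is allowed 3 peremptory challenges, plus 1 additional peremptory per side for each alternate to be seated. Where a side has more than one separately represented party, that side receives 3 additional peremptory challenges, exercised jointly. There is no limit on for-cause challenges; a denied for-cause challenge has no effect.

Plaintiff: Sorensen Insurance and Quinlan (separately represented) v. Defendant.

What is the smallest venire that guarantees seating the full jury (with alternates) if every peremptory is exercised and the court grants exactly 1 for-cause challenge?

Seats to fill: 6 + 1 alternates = 7.
Peremptories — Plaintiff: 3 + 1×1 + 3 = 7; Defendant: 3 + 1×1 = 4; total 11.
For-cause removals: 1.
Minimum venire: 7 + 11 + 1 = 19.

19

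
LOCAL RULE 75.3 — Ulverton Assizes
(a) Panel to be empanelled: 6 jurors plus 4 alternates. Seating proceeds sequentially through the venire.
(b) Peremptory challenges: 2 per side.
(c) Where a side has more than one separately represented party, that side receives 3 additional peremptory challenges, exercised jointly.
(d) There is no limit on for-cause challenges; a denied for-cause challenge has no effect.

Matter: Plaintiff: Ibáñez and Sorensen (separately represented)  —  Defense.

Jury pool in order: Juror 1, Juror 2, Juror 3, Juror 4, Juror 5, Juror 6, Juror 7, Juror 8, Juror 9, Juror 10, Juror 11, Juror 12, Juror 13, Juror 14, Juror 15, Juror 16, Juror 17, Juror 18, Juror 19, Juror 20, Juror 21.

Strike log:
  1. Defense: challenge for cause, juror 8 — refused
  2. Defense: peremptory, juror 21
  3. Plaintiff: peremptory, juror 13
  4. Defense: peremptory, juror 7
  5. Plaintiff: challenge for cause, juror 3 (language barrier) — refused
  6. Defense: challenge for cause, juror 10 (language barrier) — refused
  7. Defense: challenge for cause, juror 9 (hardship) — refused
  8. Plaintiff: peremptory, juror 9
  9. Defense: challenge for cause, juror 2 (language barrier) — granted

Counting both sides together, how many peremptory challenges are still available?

Plaintiff allotment: 2 base + 3 multi-party = 5. Defense allotment: 2.
Plaintiff peremptories used: #13, #9 — 2 (the for-cause on #3 doesn't count).
Defense peremptories used: #21, #7 — 2 (for-cause on #8, #10, #9, #2 don't count).
Remaining: (5 − 2) + (2 − 2) = 3.

3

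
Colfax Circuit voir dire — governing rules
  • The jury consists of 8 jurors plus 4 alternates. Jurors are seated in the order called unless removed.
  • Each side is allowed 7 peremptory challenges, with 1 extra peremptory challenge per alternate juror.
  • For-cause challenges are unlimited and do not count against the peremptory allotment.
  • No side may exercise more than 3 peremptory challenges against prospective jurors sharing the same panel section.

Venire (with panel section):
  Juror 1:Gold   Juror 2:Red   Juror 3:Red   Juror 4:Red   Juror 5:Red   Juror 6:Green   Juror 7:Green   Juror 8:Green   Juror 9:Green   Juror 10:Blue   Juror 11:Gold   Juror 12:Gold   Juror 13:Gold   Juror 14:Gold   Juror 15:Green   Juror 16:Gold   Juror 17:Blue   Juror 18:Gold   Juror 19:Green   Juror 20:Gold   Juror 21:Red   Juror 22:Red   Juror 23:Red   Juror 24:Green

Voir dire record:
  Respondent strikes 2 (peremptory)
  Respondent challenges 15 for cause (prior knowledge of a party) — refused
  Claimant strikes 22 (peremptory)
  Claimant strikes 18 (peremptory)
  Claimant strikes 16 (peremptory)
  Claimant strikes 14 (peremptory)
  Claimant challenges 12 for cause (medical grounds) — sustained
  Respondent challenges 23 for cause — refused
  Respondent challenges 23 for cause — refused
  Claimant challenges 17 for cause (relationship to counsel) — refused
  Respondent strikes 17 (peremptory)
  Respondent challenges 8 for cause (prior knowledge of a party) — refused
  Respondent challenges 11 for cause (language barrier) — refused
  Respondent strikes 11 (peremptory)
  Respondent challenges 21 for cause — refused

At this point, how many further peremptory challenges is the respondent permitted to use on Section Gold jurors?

Respondent peremptories so far: #2, #17, #11 — 3 of 11 used, 8 left overall.
Against Section Gold: #11 — 1 used; per-section cap 3 leaves 2.
Binding limit: min(8, 2) = 2.

2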